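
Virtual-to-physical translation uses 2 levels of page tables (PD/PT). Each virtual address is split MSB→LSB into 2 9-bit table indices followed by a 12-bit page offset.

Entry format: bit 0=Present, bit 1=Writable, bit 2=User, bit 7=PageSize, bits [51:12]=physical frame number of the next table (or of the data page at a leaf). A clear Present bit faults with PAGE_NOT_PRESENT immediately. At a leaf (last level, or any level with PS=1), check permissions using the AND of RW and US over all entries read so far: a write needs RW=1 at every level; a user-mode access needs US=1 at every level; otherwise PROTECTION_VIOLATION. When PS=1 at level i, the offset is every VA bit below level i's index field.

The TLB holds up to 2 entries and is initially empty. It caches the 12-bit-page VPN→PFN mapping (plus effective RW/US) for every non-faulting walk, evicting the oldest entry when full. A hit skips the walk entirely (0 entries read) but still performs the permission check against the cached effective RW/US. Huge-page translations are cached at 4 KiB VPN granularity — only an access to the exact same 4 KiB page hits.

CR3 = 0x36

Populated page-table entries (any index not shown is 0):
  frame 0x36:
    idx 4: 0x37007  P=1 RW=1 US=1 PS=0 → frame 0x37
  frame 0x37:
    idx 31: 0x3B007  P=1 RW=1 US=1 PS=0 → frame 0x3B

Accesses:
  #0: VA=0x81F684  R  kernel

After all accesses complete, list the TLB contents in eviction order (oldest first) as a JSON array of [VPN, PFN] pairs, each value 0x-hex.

Per-access translation:
#0 VA=0x81F684 (r,kernel):
  L0 @0x36[4] → 0x37007  P=1,RW=1,US=1,PS=0
  L1 @0x37[31] → 0x3B007  P=1,RW=1,US=1,PS=0
  ⇒ phys 0x3B684  [2 reads]

TLB: [["0x81F", "0x3B"]]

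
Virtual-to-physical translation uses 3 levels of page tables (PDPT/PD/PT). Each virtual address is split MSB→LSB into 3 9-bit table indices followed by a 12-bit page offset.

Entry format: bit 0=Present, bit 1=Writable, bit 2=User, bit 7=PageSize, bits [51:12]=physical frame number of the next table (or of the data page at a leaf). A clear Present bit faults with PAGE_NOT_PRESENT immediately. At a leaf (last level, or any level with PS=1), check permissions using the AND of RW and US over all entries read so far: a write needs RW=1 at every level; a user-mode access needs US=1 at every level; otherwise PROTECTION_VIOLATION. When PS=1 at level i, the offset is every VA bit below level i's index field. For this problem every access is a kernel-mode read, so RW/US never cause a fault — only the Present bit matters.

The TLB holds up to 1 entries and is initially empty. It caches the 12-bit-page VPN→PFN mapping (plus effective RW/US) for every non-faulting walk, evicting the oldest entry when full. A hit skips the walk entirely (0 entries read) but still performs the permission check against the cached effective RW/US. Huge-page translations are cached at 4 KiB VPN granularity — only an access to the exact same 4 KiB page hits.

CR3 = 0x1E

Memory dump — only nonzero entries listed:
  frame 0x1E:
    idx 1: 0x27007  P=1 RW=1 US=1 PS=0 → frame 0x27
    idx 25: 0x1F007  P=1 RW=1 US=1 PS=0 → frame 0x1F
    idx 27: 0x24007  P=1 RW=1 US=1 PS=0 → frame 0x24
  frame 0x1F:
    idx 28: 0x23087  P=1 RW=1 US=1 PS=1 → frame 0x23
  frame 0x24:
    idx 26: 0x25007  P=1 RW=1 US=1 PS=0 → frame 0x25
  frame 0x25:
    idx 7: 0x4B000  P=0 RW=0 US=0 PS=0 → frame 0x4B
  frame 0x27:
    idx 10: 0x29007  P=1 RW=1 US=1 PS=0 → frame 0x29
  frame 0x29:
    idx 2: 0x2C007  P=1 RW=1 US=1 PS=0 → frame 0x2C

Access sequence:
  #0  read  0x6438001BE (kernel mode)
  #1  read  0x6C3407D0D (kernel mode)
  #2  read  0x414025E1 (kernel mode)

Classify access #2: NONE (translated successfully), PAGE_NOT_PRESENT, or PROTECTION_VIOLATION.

Trace:
#0 VA=0x6438001BE (r,kernel):
  L0 @0x1E[25] → 0x1F007  P=1,RW=1,US=1,PS=0
  L1 @0x1F[28] → 0x23087  P=1,RW=1,US=1,PS=1
  ✓ 0x231BE (huge @L1)  — 2 lookups
#1 VA=0x6C3407D0D (r,kernel):
  L0 @0x1E[27] → 0x24007  P=1,RW=1,US=1,PS=0
  L1 @0x24[26] → 0x25007  P=1,RW=1,US=1,PS=0
  L2 @0x25[7] → 0x4B000  P=0,RW=0,US=0,PS=0
  → PAGE_NOT_PRESENT  (3 entries read)
#2 VA=0x414025E1 (r,kernel):
  L0 @0x1E[1] → 0x27007  P=1,RW=1,US=1,PS=0
  L1 @0x27[10] → 0x29007  P=1,RW=1,US=1,PS=0
  L2 @0x29[2] → 0x2C007  P=1,RW=1,US=1,PS=0
  ✓ 0x2C5E1  — 3 lookups

Access #2 fault: NONE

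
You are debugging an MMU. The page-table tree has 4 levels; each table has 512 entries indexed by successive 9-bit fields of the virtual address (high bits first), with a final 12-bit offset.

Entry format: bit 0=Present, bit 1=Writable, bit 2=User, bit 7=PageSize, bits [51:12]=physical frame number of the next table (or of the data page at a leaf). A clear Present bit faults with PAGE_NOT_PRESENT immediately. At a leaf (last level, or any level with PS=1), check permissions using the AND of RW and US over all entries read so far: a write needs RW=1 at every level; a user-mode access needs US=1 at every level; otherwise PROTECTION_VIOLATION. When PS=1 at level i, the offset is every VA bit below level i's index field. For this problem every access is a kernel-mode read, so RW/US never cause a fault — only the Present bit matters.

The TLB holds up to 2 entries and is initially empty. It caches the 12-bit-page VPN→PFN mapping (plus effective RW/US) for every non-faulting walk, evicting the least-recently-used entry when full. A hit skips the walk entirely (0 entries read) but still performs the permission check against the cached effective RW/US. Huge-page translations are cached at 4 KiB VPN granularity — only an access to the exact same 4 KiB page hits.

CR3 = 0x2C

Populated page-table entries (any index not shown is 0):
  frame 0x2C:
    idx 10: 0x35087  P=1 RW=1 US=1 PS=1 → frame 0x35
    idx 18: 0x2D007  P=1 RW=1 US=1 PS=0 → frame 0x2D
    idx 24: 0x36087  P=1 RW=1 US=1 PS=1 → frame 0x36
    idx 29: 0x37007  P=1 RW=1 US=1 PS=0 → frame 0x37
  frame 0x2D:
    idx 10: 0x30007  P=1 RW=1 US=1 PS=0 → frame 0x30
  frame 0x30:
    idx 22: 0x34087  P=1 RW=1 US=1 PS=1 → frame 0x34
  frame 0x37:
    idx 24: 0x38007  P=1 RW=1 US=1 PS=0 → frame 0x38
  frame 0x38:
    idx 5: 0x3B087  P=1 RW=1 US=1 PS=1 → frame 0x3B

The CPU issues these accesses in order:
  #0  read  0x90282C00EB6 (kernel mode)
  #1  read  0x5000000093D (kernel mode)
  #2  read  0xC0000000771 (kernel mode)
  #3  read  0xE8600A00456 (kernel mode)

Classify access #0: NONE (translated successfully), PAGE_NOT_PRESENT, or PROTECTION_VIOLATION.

Walk each access:
#0 VA=0x90282C00EB6 (r,kernel):
  lvl0: tbl 0x2C, slot 18 ⇒ 0x2D007 (P1/RW1/US1/PS0)
  lvl1: tbl 0x2D, slot 10 ⇒ 0x30007 (P1/RW1/US1/PS0)
  lvl2: tbl 0x30, slot 22 ⇒ 0x34087 (P1/RW1/US1/PS1)
  ✓ 0x34EB6 (huge @L2)  — 3 lookups
#1 VA=0x5000000093D (r,kernel):
  lvl0: tbl 0x2C, slot 10 ⇒ 0x35087 (P1/RW1/US1/PS1)
  ✓ 0x3593D (huge @L0)  — 1 lookups
#2 VA=0xC0000000771 (r,kernel):
  lvl0: tbl 0x2C, slot 24 ⇒ 0x36087 (P1/RW1/US1/PS1)
  ✓ 0x36771 (huge @L0)  — 1 lookups
#3 VA=0xE8600A00456 (r,kernel):
  lvl0: tbl 0x2C, slot 29 ⇒ 0x37007 (P1/RW1/US1/PS0)
  lvl1: tbl 0x37, slot 24 ⇒ 0x38007 (P1/RW1/US1/PS0)
  lvl2: tbl 0x38, slot 5 ⇒ 0x3B087 (P1/RW1/US1/PS1)
  ✓ 0x3B456 (huge @L2)  — 3 lookups

Access #0 fault: NONE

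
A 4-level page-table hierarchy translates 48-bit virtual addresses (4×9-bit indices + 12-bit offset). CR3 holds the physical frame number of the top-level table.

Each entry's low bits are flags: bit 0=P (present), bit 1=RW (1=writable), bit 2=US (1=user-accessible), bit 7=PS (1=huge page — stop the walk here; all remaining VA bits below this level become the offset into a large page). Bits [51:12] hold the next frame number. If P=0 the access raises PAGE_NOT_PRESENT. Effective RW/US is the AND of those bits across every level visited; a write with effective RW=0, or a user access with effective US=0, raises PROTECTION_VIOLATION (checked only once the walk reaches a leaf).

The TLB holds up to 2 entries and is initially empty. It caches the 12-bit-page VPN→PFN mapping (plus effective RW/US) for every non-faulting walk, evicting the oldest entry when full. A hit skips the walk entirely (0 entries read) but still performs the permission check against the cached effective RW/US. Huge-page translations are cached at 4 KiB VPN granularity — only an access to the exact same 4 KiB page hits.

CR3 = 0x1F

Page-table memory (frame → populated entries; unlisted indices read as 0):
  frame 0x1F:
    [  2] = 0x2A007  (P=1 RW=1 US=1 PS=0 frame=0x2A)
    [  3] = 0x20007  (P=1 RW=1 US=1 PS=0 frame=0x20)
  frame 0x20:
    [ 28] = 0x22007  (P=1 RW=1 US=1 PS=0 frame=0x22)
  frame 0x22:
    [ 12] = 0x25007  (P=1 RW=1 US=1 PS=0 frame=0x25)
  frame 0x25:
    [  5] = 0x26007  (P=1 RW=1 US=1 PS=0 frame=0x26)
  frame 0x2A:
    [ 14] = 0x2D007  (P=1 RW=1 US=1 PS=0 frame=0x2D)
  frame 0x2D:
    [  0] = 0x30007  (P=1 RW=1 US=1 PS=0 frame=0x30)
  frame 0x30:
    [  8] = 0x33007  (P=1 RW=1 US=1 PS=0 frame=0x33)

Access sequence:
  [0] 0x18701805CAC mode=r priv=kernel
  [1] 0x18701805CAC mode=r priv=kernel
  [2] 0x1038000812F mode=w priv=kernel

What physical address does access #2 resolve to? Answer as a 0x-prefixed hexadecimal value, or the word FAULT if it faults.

Trace:
#0 VA=0x18701805CAC (r,kernel):
  lvl0: tbl 0x1F, slot 3 ⇒ 0x20007 (P1/RW1/US1/PS0)
  lvl1: tbl 0x20, slot 28 ⇒ 0x22007 (P1/RW1/US1/PS0)
  lvl2: tbl 0x22, slot 12 ⇒ 0x25007 (P1/RW1/US1/PS0)
  lvl3: tbl 0x25, slot 5 ⇒ 0x26007 (P1/RW1/US1/PS0)
  → PA=0x26CAC  (4 entries read)
#1 VA=0x18701805CAC (r,kernel):
  TLB hit vpn=0x18701805 → PA=0x26CAC
#2 VA=0x1038000812F (w,kernel):
  lvl0: tbl 0x1F, slot 2 ⇒ 0x2A007 (P1/RW1/US1/PS0)
  lvl1: tbl 0x2A, slot 14 ⇒ 0x2D007 (P1/RW1/US1/PS0)
  lvl2: tbl 0x2D, slot 0 ⇒ 0x30007 (P1/RW1/US1/PS0)
  lvl3: tbl 0x30, slot 8 ⇒ 0x33007 (P1/RW1/US1/PS0)
  → PA=0x3312F  (4 entries read)

Access #2 PA: 0x3312F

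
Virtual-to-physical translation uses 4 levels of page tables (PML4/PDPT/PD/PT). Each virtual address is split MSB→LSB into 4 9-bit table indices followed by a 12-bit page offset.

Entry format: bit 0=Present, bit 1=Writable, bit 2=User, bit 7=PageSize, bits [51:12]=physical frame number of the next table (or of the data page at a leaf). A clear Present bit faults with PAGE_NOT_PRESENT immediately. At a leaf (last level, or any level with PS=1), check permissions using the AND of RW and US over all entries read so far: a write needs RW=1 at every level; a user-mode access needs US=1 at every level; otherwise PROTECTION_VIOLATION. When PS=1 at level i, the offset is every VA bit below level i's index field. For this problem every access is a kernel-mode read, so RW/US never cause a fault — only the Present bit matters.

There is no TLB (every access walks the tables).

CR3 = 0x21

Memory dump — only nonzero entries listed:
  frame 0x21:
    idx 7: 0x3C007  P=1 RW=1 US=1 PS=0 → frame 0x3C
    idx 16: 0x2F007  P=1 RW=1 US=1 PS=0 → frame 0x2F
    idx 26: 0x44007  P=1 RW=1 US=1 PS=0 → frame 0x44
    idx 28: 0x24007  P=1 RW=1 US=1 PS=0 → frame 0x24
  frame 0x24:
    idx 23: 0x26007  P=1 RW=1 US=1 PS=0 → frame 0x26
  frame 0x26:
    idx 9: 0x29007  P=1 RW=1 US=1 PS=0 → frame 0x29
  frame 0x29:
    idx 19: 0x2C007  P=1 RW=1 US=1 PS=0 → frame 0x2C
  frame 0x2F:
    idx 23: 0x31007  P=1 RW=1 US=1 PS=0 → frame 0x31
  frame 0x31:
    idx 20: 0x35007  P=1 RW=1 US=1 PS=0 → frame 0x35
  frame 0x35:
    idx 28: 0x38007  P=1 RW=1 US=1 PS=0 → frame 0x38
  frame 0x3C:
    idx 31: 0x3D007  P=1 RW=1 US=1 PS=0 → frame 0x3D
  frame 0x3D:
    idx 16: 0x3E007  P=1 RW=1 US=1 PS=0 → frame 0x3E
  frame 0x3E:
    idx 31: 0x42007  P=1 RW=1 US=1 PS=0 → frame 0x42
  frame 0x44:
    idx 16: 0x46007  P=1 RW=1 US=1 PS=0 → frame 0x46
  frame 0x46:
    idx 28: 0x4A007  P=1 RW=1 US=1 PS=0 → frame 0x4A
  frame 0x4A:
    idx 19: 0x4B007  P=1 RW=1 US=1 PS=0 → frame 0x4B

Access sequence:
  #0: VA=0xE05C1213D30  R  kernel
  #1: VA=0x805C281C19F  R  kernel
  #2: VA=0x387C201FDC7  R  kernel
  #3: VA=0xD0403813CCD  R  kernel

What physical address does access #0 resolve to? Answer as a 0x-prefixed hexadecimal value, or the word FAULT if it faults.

Walk each access:
#0 VA=0xE05C1213D30 (r,kernel):
  [0] read 0x21 idx=28: raw=0x24007 flags P=1 W=1 U=1 S=0
  [1] read 0x24 idx=23: raw=0x26007 flags P=1 W=1 U=1 S=0
  [2] read 0x26 idx=9: raw=0x29007 flags P=1 W=1 U=1 S=0
  [3] read 0x29 idx=19: raw=0x2C007 flags P=1 W=1 U=1 S=0
  ✓ 0x2CD30  — 4 lookups
#1 VA=0x805C281C19F (r,kernel):
  [0] read 0x21 idx=16: raw=0x2F007 flags P=1 W=1 U=1 S=0
  [1] read 0x2F idx=23: raw=0x31007 flags P=1 W=1 U=1 S=0
  [2] read 0x31 idx=20: raw=0x35007 flags P=1 W=1 U=1 S=0
  [3] read 0x35 idx=28: raw=0x38007 flags P=1 W=1 U=1 S=0
  ✓ 0x3819F  — 4 lookups
#2 VA=0x387C201FDC7 (r,kernel):
  [0] read 0x21 idx=7: raw=0x3C007 flags P=1 W=1 U=1 S=0
  [1] read 0x3C idx=31: raw=0x3D007 flags P=1 W=1 U=1 S=0
  [2] read 0x3D idx=16: raw=0x3E007 flags P=1 W=1 U=1 S=0
  [3] read 0x3E idx=31: raw=0x42007 flags P=1 W=1 U=1 S=0
  ✓ 0x42DC7  — 4 lookups
#3 VA=0xD0403813CCD (r,kernel):
  [0] read 0x21 idx=26: raw=0x44007 flags P=1 W=1 U=1 S=0
  [1] read 0x44 idx=16: raw=0x46007 flags P=1 W=1 U=1 S=0
  [2] read 0x46 idx=28: raw=0x4A007 flags P=1 W=1 U=1 S=0
  [3] read 0x4A idx=19: raw=0x4B007 flags P=1 W=1 U=1 S=0
  ✓ 0x4BCCD  — 4 lookups

Access #0 PA: 0x2CD30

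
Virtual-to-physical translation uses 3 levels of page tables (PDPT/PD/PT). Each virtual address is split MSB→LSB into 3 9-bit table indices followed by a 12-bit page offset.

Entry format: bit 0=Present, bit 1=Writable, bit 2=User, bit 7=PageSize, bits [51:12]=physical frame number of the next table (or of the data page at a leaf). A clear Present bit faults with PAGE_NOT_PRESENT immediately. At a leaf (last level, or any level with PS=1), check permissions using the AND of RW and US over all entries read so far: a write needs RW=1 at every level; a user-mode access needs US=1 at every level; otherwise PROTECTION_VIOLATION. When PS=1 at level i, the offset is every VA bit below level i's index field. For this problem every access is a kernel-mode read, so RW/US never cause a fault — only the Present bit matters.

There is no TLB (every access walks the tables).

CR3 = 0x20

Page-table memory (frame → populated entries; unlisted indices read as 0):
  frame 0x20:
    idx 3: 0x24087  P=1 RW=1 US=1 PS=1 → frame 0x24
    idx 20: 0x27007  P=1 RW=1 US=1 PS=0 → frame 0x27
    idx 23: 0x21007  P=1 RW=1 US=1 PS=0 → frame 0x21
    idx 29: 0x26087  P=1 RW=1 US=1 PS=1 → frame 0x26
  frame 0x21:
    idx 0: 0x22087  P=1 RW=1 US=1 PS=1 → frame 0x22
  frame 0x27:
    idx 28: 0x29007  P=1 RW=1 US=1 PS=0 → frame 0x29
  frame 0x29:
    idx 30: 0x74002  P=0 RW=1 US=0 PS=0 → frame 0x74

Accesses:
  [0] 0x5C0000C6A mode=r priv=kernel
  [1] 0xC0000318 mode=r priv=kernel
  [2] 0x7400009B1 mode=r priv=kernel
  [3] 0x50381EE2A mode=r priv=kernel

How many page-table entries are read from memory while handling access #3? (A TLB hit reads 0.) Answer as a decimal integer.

Trace:
#0 VA=0x5C0000C6A (r,kernel):
  L0 @0x20[23] → 0x21007  P=1,RW=1,US=1,PS=0
  L1 @0x21[0] → 0x22087  P=1,RW=1,US=1,PS=1
  → PA=0x22C6A (huge @L1)  (2 entries read)
#1 VA=0xC0000318 (r,kernel):
  L0 @0x20[3] → 0x24087  P=1,RW=1,US=1,PS=1
  → PA=0x24318 (huge @L0)  (1 entries read)
#2 VA=0x7400009B1 (r,kernel):
  L0 @0x20[29] → 0x26087  P=1,RW=1,US=1,PS=1
  → PA=0x269B1 (huge @L0)  (1 entries read)
#3 VA=0x50381EE2A (r,kernel):
  L0 @0x20[20] → 0x27007  P=1,RW=1,US=1,PS=0
  L1 @0x27[28] → 0x29007  P=1,RW=1,US=1,PS=0
  L2 @0x29[30] → 0x74002  P=0,RW=1,US=0,PS=0
  ✗ PAGE_NOT_PRESENT  [3 reads]

Entries read for #3: 3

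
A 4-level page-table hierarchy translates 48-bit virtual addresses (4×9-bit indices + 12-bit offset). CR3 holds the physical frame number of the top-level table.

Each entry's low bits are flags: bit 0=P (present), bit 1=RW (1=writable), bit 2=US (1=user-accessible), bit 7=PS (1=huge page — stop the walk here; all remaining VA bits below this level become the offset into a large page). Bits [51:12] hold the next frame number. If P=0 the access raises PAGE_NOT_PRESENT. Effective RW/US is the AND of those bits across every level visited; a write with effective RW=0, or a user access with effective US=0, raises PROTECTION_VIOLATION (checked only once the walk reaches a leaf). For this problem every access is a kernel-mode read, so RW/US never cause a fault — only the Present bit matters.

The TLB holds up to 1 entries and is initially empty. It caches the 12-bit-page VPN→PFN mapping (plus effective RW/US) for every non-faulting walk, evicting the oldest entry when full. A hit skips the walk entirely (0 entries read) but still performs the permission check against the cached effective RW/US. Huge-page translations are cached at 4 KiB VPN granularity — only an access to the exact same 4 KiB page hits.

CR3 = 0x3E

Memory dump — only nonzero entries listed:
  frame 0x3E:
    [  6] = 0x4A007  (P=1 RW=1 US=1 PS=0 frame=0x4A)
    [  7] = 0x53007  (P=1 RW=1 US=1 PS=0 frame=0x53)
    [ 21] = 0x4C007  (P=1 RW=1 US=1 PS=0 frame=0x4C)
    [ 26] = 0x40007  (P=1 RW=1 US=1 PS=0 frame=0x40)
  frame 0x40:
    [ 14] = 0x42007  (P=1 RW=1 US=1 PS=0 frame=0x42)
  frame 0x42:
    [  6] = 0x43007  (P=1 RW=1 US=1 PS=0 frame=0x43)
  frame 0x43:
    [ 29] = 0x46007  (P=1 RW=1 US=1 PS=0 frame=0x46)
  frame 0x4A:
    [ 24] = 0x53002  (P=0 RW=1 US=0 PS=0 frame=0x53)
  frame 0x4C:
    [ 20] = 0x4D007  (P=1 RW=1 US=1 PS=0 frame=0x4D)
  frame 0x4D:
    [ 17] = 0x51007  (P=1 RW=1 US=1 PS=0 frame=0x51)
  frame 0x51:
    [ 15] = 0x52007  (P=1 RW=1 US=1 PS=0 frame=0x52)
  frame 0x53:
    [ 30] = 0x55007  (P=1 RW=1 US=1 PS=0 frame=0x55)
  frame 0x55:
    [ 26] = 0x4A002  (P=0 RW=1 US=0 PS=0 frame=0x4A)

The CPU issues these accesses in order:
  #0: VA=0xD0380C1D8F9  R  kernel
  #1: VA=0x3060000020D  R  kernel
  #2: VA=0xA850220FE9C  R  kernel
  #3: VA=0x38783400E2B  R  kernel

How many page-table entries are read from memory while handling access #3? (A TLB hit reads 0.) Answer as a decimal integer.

Trace:
#0 VA=0xD0380C1D8F9 (r,kernel):
  [0] read 0x3E idx=26: raw=0x40007 flags P=1 W=1 U=1 S=0
  [1] read 0x40 idx=14: raw=0x42007 flags P=1 W=1 U=1 S=0
  [2] read 0x42 idx=6: raw=0x43007 flags P=1 W=1 U=1 S=0
  [3] read 0x43 idx=29: raw=0x46007 flags P=1 W=1 U=1 S=0
  → PA=0x468F9  (4 entries read)
#1 VA=0x3060000020D (r,kernel):
  [0] read 0x3E idx=6: raw=0x4A007 flags P=1 W=1 U=1 S=0
  [1] read 0x4A idx=24: raw=0x53002 flags P=0 W=1 U=0 S=0
  ⇒ fault: PAGE_NOT_PRESENT  — 2 lookups
#2 VA=0xA850220FE9C (r,kernel):
  [0] read 0x3E idx=21: raw=0x4C007 flags P=1 W=1 U=1 S=0
  [1] read 0x4C idx=20: raw=0x4D007 flags P=1 W=1 U=1 S=0
  [2] read 0x4D idx=17: raw=0x51007 flags P=1 W=1 U=1 S=0
  [3] read 0x51 idx=15: raw=0x52007 flags P=1 W=1 U=1 S=0
  → PA=0x52E9C  (4 entries read)
#3 VA=0x38783400E2B (r,kernel):
  [0] read 0x3E idx=7: raw=0x53007 flags P=1 W=1 U=1 S=0
  [1] read 0x53 idx=30: raw=0x55007 flags P=1 W=1 U=1 S=0
  [2] read 0x55 idx=26: raw=0x4A002 flags P=0 W=1 U=0 S=0
  ⇒ fault: PAGE_NOT_PRESENT  — 3 lookups

Entries read for #3: 3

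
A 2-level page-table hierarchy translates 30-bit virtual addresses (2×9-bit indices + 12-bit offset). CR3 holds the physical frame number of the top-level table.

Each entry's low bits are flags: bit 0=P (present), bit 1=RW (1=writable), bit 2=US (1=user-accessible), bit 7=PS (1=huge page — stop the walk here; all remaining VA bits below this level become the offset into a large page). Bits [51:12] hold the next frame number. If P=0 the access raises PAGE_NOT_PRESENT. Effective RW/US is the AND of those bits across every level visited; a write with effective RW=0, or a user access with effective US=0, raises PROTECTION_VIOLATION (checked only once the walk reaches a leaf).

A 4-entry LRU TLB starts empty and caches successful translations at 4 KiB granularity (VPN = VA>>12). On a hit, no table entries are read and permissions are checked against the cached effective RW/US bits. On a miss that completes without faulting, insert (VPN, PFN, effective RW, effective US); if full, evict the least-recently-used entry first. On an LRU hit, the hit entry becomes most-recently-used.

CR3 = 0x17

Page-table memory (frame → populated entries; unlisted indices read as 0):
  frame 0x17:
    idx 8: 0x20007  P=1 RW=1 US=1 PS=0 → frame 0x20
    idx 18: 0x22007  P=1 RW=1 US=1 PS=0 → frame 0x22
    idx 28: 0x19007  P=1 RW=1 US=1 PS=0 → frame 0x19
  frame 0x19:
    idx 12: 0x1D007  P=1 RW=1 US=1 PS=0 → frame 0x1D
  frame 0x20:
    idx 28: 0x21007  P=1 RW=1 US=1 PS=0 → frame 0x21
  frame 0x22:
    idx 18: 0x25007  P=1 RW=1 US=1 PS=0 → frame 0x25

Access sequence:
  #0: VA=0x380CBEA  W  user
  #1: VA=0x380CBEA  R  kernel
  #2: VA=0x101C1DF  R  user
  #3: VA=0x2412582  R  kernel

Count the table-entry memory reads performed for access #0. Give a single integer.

Walk each access:
#0 VA=0x380CBEA (w,user):
  [0] read 0x17 idx=28: raw=0x19007 flags P=1 W=1 U=1 S=0
  [1] read 0x19 idx=12: raw=0x1D007 flags P=1 W=1 U=1 S=0
  ⇒ phys 0x1DBEA  [2 reads]
#1 VA=0x380CBEA (r,kernel):
  TLB hit vpn=0x380C → PA=0x1DBEA
#2 VA=0x101C1DF (r,user):
  [0] read 0x17 idx=8: raw=0x20007 flags P=1 W=1 U=1 S=0
  [1] read 0x20 idx=28: raw=0x21007 flags P=1 W=1 U=1 S=0
  ⇒ phys 0x211DF  [2 reads]
#3 VA=0x2412582 (r,kernel):
  [0] read 0x17 idx=18: raw=0x22007 flags P=1 W=1 U=1 S=0
  [1] read 0x22 idx=18: raw=0x25007 flags P=1 W=1 U=1 S=0
  ⇒ phys 0x25582  [2 reads]

Entries read for #0: 2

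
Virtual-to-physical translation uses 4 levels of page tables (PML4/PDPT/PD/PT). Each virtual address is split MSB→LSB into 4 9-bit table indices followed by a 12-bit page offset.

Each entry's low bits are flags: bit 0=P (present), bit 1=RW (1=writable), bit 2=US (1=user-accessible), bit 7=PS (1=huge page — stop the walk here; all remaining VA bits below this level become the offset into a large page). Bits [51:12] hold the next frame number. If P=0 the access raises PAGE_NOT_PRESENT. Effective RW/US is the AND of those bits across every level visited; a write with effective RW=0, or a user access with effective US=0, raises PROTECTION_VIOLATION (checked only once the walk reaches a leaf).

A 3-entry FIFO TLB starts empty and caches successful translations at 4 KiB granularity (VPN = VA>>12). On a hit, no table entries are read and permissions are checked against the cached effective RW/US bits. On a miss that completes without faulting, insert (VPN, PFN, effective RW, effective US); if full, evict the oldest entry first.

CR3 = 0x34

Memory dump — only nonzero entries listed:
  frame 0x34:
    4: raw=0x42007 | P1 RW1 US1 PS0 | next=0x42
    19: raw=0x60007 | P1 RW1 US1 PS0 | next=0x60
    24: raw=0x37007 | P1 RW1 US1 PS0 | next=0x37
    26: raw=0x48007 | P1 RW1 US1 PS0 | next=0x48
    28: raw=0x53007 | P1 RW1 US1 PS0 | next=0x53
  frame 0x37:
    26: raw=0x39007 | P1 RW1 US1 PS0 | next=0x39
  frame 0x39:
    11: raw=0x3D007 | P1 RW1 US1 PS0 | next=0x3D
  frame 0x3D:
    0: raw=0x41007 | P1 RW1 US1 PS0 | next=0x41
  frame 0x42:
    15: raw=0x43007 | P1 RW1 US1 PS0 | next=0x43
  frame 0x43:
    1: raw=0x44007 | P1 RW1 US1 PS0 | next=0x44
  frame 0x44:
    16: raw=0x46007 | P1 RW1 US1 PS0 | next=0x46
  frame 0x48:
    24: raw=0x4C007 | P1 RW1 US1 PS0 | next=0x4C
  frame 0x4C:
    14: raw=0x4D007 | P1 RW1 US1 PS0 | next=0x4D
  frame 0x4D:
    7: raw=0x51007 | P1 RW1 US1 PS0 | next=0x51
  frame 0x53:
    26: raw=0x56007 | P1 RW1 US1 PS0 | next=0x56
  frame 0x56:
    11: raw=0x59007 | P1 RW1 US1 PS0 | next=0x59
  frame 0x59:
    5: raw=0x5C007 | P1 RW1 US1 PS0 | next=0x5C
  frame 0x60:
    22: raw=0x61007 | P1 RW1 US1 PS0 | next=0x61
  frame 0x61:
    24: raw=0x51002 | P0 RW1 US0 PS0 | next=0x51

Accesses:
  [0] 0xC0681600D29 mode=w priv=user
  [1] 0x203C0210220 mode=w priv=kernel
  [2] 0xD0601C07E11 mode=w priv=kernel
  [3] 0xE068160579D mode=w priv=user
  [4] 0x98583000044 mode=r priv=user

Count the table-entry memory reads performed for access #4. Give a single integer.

Walk each access:
#0 VA=0xC0681600D29 (w,user):
  L0 @0x34[24] → 0x37007  P=1,RW=1,US=1,PS=0
  L1 @0x37[26] → 0x39007  P=1,RW=1,US=1,PS=0
  L2 @0x39[11] → 0x3D007  P=1,RW=1,US=1,PS=0
  L3 @0x3D[0] → 0x41007  P=1,RW=1,US=1,PS=0
  → PA=0x41D29  (4 entries read)
#1 VA=0x203C0210220 (w,kernel):
  L0 @0x34[4] → 0x42007  P=1,RW=1,US=1,PS=0
  L1 @0x42[15] → 0x43007  P=1,RW=1,US=1,PS=0
  L2 @0x43[1] → 0x44007  P=1,RW=1,US=1,PS=0
  L3 @0x44[16] → 0x46007  P=1,RW=1,US=1,PS=0
  → PA=0x46220  (4 entries read)
#2 VA=0xD0601C07E11 (w,kernel):
  L0 @0x34[26] → 0x48007  P=1,RW=1,US=1,PS=0
  L1 @0x48[24] → 0x4C007  P=1,RW=1,US=1,PS=0
  L2 @0x4C[14] → 0x4D007  P=1,RW=1,US=1,PS=0
  L3 @0x4D[7] → 0x51007  P=1,RW=1,US=1,PS=0
  → PA=0x51E11  (4 entries read)
#3 VA=0xE068160579D (w,user):
  L0 @0x34[28] → 0x53007  P=1,RW=1,US=1,PS=0
  L1 @0x53[26] → 0x56007  P=1,RW=1,US=1,PS=0
  L2 @0x56[11] → 0x59007  P=1,RW=1,US=1,PS=0
  L3 @0x59[5] → 0x5C007  P=1,RW=1,US=1,PS=0
  → PA=0x5C79D  (4 entries read)
#4 VA=0x98583000044 (r,user):
  L0 @0x34[19] → 0x60007  P=1,RW=1,US=1,PS=0
  L1 @0x60[22] → 0x61007  P=1,RW=1,US=1,PS=0
  L2 @0x61[24] → 0x51002  P=0,RW=1,US=0,PS=0
  → PAGE_NOT_PRESENT  (3 entries read)

Entries read for #4: 3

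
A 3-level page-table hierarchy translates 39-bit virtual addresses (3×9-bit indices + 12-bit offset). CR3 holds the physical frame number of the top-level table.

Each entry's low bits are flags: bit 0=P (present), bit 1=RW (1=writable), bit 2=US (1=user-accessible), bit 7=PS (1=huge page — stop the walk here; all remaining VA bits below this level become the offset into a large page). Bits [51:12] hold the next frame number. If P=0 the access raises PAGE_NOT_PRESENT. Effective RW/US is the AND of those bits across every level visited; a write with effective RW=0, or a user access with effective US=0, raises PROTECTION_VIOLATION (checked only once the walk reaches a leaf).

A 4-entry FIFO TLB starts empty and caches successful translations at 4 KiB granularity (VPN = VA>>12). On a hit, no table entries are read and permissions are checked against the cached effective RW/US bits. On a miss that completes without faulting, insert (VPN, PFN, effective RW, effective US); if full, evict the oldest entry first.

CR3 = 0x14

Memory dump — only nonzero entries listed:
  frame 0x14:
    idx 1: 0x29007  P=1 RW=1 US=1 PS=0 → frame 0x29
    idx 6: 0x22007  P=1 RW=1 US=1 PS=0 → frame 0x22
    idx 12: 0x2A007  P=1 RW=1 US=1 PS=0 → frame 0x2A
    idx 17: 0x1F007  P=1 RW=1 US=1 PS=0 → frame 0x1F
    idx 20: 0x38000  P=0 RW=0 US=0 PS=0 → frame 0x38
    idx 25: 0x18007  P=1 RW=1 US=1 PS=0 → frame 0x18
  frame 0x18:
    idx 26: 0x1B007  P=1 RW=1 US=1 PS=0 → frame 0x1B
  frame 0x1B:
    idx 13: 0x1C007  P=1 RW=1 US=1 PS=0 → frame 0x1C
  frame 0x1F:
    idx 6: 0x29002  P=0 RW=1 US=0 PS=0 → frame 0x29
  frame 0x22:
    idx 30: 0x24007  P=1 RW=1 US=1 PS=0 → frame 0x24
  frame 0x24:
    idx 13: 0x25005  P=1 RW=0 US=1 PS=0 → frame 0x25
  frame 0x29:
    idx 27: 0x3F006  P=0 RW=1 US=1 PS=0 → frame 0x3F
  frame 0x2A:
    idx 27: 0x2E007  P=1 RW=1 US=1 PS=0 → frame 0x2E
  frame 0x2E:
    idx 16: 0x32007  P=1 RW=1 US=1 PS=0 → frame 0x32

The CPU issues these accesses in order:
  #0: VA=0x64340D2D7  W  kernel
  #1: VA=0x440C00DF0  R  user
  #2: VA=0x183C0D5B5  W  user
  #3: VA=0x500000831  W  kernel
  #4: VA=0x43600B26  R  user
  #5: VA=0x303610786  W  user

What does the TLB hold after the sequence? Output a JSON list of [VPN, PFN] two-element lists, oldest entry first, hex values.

Walk each access:
#0 VA=0x64340D2D7 (w,kernel):
  [0] read 0x14 idx=25: raw=0x18007 flags P=1 W=1 U=1 S=0
  [1] read 0x18 idx=26: raw=0x1B007 flags P=1 W=1 U=1 S=0
  [2] read 0x1B idx=13: raw=0x1C007 flags P=1 W=1 U=1 S=0
  → PA=0x1C2D7  (3 entries read)
#1 VA=0x440C00DF0 (r,user):
  [0] read 0x14 idx=17: raw=0x1F007 flags P=1 W=1 U=1 S=0
  [1] read 0x1F idx=6: raw=0x29002 flags P=0 W=1 U=0 S=0
  → PAGE_NOT_PRESENT  (2 entries read)
#2 VA=0x183C0D5B5 (w,user):
  [0] read 0x14 idx=6: raw=0x22007 flags P=1 W=1 U=1 S=0
  [1] read 0x22 idx=30: raw=0x24007 flags P=1 W=1 U=1 S=0
  [2] read 0x24 idx=13: raw=0x25005 flags P=1 W=0 U=1 S=0
  → PROTECTION_VIOLATION  (3 entries read)
#3 VA=0x500000831 (w,kernel):
  [0] read 0x14 idx=20: raw=0x38000 flags P=0 W=0 U=0 S=0
  → PAGE_NOT_PRESENT  (1 entries read)
#4 VA=0x43600B26 (r,user):
  [0] read 0x14 idx=1: raw=0x29007 flags P=1 W=1 U=1 S=0
  [1] read 0x29 idx=27: raw=0x3F006 flags P=0 W=1 U=1 S=0
  → PAGE_NOT_PRESENT  (2 entries read)
#5 VA=0x303610786 (w,user):
  [0] read 0x14 idx=12: raw=0x2A007 flags P=1 W=1 U=1 S=0
  [1] read 0x2A idx=27: raw=0x2E007 flags P=1 W=1 U=1 S=0
  [2] read 0x2E idx=16: raw=0x32007 flags P=1 W=1 U=1 S=0
  → PA=0x32786  (3 entries read)

TLB: [["0x64340D", "0x1C"], ["0x303610", "0x32"]]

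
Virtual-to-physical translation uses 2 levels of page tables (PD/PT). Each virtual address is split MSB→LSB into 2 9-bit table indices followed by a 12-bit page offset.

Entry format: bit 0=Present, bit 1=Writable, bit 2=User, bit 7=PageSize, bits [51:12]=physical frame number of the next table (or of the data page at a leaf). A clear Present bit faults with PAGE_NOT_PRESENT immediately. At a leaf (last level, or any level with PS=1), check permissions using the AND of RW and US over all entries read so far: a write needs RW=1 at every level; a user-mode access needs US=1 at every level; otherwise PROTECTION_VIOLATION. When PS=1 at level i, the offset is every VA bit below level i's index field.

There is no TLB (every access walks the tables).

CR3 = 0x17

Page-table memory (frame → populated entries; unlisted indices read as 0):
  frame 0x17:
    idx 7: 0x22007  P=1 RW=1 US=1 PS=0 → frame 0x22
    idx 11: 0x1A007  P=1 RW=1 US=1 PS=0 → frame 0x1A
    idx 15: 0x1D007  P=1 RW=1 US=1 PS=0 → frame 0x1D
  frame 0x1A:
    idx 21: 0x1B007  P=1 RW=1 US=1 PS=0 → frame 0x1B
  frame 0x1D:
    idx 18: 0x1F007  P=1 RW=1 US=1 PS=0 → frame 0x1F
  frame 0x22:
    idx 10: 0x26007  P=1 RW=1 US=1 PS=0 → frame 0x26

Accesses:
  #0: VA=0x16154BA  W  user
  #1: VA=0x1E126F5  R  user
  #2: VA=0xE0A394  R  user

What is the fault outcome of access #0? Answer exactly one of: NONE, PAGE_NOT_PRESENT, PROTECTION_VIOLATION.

Walk each access:
#0 VA=0x16154BA (w,user):
  lvl0: tbl 0x17, slot 11 ⇒ 0x1A007 (P1/RW1/US1/PS0)
  lvl1: tbl 0x1A, slot 21 ⇒ 0x1B007 (P1/RW1/US1/PS0)
  ⇒ phys 0x1B4BA  [2 reads]
#1 VA=0x1E126F5 (r,user):
  lvl0: tbl 0x17, slot 15 ⇒ 0x1D007 (P1/RW1/US1/PS0)
  lvl1: tbl 0x1D, slot 18 ⇒ 0x1F007 (P1/RW1/US1/PS0)
  ⇒ phys 0x1F6F5  [2 reads]
#2 VA=0xE0A394 (r,user):
  lvl0: tbl 0x17, slot 7 ⇒ 0x22007 (P1/RW1/US1/PS0)
  lvl1: tbl 0x22, slot 10 ⇒ 0x26007 (P1/RW1/US1/PS0)
  ⇒ phys 0x26394  [2 reads]

Access #0 fault: NONE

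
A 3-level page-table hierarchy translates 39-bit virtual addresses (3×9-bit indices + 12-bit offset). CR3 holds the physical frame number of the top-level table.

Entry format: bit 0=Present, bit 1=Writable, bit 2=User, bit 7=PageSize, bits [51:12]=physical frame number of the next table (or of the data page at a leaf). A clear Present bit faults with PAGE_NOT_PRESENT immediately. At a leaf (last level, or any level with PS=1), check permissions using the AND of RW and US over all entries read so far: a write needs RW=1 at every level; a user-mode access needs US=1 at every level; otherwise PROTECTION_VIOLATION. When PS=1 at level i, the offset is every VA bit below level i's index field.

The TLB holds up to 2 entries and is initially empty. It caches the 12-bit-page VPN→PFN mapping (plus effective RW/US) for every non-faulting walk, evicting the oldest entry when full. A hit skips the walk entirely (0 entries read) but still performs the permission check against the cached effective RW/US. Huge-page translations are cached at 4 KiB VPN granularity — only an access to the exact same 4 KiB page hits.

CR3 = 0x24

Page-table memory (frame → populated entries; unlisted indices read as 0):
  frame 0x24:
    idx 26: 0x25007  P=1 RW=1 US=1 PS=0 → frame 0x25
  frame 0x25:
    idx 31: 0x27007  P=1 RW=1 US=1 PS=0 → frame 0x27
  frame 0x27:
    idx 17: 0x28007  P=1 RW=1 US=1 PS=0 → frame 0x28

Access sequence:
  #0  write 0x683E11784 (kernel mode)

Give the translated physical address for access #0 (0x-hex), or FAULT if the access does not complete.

Walk each access:
#0 VA=0x683E11784 (w,kernel):
  lvl0: tbl 0x24, slot 26 ⇒ 0x25007 (P1/RW1/US1/PS0)
  lvl1: tbl 0x25, slot 31 ⇒ 0x27007 (P1/RW1/US1/PS0)
  lvl2: tbl 0x27, slot 17 ⇒ 0x28007 (P1/RW1/US1/PS0)
  ✓ 0x28784  — 3 lookups

Access #0 PA: 0x28784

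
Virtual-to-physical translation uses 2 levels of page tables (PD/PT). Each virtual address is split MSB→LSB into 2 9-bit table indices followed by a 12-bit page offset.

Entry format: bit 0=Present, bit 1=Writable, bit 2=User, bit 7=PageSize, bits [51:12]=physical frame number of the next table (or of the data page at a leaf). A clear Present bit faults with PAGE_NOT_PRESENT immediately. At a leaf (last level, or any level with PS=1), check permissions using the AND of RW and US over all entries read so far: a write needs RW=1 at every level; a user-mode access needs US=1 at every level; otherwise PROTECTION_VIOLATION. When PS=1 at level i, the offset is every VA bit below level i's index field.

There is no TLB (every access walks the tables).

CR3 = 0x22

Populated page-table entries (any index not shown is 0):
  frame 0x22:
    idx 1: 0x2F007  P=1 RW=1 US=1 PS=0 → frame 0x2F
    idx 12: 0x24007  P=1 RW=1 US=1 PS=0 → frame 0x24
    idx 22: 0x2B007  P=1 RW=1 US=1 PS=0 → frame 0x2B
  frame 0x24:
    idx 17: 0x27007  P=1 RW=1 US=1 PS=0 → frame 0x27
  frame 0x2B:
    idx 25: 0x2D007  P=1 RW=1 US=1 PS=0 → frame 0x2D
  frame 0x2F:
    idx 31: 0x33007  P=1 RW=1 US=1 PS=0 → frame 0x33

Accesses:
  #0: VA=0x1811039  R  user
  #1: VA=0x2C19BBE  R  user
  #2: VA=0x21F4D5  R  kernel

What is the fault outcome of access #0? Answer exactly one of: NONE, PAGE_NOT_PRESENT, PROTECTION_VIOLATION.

Per-access translation:
#0 VA=0x1811039 (r,user):
  [0] read 0x22 idx=12: raw=0x24007 flags P=1 W=1 U=1 S=0
  [1] read 0x24 idx=17: raw=0x27007 flags P=1 W=1 U=1 S=0
  ✓ 0x27039  — 2 lookups
#1 VA=0x2C19BBE (r,user):
  [0] read 0x22 idx=22: raw=0x2B007 flags P=1 W=1 U=1 S=0
  [1] read 0x2B idx=25: raw=0x2D007 flags P=1 W=1 U=1 S=0
  ✓ 0x2DBBE  — 2 lookups
#2 VA=0x21F4D5 (r,kernel):
  [0] read 0x22 idx=1: raw=0x2F007 flags P=1 W=1 U=1 S=0
  [1] read 0x2F idx=31: raw=0x33007 flags P=1 W=1 U=1 S=0
  ✓ 0x334D5  — 2 lookups

Access #0 fault: NONE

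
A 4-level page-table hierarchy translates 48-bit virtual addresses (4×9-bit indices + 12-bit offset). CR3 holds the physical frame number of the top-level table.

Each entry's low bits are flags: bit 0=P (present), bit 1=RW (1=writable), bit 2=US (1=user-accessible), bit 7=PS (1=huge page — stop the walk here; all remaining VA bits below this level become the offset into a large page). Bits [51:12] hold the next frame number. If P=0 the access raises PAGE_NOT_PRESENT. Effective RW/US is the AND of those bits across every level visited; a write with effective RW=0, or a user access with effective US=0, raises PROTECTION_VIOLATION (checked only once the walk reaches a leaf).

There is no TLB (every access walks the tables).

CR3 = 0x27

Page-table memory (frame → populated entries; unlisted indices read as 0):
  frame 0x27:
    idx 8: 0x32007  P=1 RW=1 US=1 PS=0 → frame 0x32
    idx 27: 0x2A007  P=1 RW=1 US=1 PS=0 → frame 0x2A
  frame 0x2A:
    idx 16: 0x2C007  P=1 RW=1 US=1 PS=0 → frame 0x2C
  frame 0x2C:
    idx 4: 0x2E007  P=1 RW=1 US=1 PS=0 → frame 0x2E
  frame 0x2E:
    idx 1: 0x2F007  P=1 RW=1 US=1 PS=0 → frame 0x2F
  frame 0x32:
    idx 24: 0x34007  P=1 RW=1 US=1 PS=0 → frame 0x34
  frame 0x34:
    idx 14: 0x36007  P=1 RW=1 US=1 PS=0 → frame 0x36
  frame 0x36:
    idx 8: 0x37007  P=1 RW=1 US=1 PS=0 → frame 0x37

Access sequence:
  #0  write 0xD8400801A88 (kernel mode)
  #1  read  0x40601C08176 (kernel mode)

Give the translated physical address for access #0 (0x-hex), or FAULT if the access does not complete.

Trace:
#0 VA=0xD8400801A88 (w,kernel):
  [0] read 0x27 idx=27: raw=0x2A007 flags P=1 W=1 U=1 S=0
  [1] read 0x2A idx=16: raw=0x2C007 flags P=1 W=1 U=1 S=0
  [2] read 0x2C idx=4: raw=0x2E007 flags P=1 W=1 U=1 S=0
  [3] read 0x2E idx=1: raw=0x2F007 flags P=1 W=1 U=1 S=0
  ⇒ phys 0x2FA88  [4 reads]
#1 VA=0x40601C08176 (r,kernel):
  [0] read 0x27 idx=8: raw=0x32007 flags P=1 W=1 U=1 S=0
  [1] read 0x32 idx=24: raw=0x34007 flags P=1 W=1 U=1 S=0
  [2] read 0x34 idx=14: raw=0x36007 flags P=1 W=1 U=1 S=0
  [3] read 0x36 idx=8: raw=0x37007 flags P=1 W=1 U=1 S=0
  ⇒ phys 0x37176  [4 reads]

Access #0 PA: 0x2FA88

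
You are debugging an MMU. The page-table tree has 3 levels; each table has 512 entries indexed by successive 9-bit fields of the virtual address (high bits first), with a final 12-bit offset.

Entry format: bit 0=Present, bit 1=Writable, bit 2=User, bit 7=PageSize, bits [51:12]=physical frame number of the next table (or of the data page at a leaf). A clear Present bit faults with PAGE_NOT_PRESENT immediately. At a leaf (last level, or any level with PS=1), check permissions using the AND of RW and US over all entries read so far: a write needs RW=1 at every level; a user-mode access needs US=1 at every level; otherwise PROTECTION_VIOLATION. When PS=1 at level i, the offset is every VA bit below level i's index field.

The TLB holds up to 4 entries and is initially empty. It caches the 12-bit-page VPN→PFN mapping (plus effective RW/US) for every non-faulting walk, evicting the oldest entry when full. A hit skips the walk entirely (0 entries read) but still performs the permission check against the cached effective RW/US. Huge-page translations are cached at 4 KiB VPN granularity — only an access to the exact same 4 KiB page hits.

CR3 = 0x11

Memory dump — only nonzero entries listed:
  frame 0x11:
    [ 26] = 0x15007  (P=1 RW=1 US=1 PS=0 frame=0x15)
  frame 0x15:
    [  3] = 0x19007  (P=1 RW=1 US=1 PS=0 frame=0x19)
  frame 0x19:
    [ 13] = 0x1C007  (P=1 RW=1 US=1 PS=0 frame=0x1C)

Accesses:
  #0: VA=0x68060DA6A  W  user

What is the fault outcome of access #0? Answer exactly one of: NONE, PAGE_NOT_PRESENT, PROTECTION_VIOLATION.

Walk each access:
#0 VA=0x68060DA6A (w,user):
  [0] read 0x11 idx=26: raw=0x15007 flags P=1 W=1 U=1 S=0
  [1] read 0x15 idx=3: raw=0x19007 flags P=1 W=1 U=1 S=0
  [2] read 0x19 idx=13: raw=0x1C007 flags P=1 W=1 U=1 S=0
  ⇒ phys 0x1CA6A  [3 reads]

Access #0 fault: NONE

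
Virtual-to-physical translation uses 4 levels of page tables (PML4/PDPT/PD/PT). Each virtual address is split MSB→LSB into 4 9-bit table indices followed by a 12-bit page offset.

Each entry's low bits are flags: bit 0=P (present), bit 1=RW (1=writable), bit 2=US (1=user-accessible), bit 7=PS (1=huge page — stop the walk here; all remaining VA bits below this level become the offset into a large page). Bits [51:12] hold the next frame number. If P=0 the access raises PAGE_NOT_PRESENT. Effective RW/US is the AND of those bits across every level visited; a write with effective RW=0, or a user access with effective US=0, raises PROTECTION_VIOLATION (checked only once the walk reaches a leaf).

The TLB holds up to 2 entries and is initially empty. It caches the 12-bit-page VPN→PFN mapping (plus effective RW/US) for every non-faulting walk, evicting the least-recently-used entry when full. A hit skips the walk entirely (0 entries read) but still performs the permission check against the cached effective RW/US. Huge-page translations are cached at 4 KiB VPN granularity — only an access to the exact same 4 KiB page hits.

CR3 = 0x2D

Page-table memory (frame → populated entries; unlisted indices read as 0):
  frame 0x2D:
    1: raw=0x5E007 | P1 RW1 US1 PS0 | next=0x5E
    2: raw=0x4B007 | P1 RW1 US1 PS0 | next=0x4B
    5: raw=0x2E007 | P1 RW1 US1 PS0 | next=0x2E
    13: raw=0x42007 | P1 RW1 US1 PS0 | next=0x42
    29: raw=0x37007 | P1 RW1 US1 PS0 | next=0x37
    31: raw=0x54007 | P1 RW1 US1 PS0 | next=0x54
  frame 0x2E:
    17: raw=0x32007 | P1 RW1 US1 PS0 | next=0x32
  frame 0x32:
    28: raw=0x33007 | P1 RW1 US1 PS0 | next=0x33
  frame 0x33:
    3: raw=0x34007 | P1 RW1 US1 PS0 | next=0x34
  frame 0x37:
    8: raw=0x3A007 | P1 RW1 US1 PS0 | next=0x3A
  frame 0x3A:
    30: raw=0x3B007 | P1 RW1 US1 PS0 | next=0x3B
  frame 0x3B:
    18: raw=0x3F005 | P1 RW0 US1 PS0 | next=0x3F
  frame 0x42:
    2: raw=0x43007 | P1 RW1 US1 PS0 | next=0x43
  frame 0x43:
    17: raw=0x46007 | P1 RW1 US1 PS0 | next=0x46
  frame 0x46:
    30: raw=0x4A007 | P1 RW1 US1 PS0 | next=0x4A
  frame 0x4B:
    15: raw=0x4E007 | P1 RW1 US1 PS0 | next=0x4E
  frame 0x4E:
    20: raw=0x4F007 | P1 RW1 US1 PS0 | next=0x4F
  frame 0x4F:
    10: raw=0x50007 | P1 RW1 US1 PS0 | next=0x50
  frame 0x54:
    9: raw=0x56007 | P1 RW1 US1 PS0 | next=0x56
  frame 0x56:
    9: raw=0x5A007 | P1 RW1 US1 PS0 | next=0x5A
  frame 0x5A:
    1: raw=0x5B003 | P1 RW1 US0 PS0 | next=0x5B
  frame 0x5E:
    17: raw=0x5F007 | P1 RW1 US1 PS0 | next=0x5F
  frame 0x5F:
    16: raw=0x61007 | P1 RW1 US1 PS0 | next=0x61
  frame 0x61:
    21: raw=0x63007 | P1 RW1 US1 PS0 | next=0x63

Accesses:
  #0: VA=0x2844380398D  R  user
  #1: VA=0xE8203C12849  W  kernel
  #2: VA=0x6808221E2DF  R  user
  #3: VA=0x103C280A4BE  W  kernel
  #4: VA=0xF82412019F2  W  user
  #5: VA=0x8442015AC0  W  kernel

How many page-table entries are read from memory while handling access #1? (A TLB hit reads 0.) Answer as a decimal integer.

Per-access translation:
#0 VA=0x2844380398D (r,user):
  [0] read 0x2D idx=5: raw=0x2E007 flags P=1 W=1 U=1 S=0
  [1] read 0x2E idx=17: raw=0x32007 flags P=1 W=1 U=1 S=0
  [2] read 0x32 idx=28: raw=0x33007 flags P=1 W=1 U=1 S=0
  [3] read 0x33 idx=3: raw=0x34007 flags P=1 W=1 U=1 S=0
  ✓ 0x3498D  — 4 lookups
#1 VA=0xE8203C12849 (w,kernel):
  [0] read 0x2D idx=29: raw=0x37007 flags P=1 W=1 U=1 S=0
  [1] read 0x37 idx=8: raw=0x3A007 flags P=1 W=1 U=1 S=0
  [2] read 0x3A idx=30: raw=0x3B007 flags P=1 W=1 U=1 S=0
  [3] read 0x3B idx=18: raw=0x3F005 flags P=1 W=0 U=1 S=0
  ⇒ fault: PROTECTION_VIOLATION  — 4 lookups
#2 VA=0x6808221E2DF (r,user):
  [0] read 0x2D idx=13: raw=0x42007 flags P=1 W=1 U=1 S=0
  [1] read 0x42 idx=2: raw=0x43007 flags P=1 W=1 U=1 S=0
  [2] read 0x43 idx=17: raw=0x46007 flags P=1 W=1 U=1 S=0
  [3] read 0x46 idx=30: raw=0x4A007 flags P=1 W=1 U=1 S=0
  ✓ 0x4A2DF  — 4 lookups
#3 VA=0x103C280A4BE (w,kernel):
  [0] read 0x2D idx=2: raw=0x4B007 flags P=1 W=1 U=1 S=0
  [1] read 0x4B idx=15: raw=0x4E007 flags P=1 W=1 U=1 S=0
  [2] read 0x4E idx=20: raw=0x4F007 flags P=1 W=1 U=1 S=0
  [3] read 0x4F idx=10: raw=0x50007 flags P=1 W=1 U=1 S=0
  ✓ 0x504BE  — 4 lookups
#4 VA=0xF82412019F2 (w,user):
  [0] read 0x2D idx=31: raw=0x54007 flags P=1 W=1 U=1 S=0
  [1] read 0x54 idx=9: raw=0x56007 flags P=1 W=1 U=1 S=0
  [2] read 0x56 idx=9: raw=0x5A007 flags P=1 W=1 U=1 S=0
  [3] read 0x5A idx=1: raw=0x5B003 flags P=1 W=1 U=0 S=0
  ⇒ fault: PROTECTION_VIOLATION  — 4 lookups
#5 VA=0x8442015AC0 (w,kernel):
  [0] read 0x2D idx=1: raw=0x5E007 flags P=1 W=1 U=1 S=0
  [1] read 0x5E idx=17: raw=0x5F007 flags P=1 W=1 U=1 S=0
  [2] read 0x5F idx=16: raw=0x61007 flags P=1 W=1 U=1 S=0
  [3] read 0x61 idx=21: raw=0x63007 flags P=1 W=1 U=1 S=0
  ✓ 0x63AC0  — 4 lookups

Entries read for #1: 4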